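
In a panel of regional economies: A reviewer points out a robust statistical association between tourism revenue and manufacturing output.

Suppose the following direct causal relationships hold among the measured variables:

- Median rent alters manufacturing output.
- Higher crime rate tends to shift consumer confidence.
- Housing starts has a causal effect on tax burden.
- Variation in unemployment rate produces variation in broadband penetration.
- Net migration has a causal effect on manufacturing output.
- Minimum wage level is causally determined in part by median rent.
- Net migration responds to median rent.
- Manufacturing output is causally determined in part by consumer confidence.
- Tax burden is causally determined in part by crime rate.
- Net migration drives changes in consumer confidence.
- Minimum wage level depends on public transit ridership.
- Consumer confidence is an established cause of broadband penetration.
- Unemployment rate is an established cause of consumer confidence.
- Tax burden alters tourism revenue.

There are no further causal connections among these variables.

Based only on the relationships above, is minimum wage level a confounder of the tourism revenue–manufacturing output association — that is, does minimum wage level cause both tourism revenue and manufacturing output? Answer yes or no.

no

Minimum wage level has no stated causal path to either tourism revenue or manufacturing output. A confounder must cause both variables, so minimum wage level does not qualify.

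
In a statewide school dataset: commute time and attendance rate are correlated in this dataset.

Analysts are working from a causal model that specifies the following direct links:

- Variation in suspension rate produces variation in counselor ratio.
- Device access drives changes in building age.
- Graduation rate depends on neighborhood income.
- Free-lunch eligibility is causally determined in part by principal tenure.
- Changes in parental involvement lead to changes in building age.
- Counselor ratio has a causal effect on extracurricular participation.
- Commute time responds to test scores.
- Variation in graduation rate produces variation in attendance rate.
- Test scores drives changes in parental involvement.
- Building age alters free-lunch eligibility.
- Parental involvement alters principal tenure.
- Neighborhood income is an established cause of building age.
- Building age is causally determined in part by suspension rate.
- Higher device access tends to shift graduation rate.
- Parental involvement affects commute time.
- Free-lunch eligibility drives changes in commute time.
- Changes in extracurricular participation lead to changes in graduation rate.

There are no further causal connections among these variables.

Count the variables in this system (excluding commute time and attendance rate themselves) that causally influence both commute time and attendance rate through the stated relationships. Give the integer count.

3

The common causes are: device access (to commute time via device access → building age → free-lunch eligibility → commute time; to attendance rate via device access → graduation rate → attendance rate); neighborhood income (to commute time via neighborhood income → building age → free-lunch eligibility → commute time; to attendance rate via neighborhood income → graduation rate → attendance rate); suspension rate (to commute time via suspension rate → building age → free-lunch eligibility → commute time; to attendance rate via suspension rate → counselor ratio → extracurricular participation → graduation rate → attendance rate).
Every other variable lacks a causal path to at least one of commute time and attendance rate.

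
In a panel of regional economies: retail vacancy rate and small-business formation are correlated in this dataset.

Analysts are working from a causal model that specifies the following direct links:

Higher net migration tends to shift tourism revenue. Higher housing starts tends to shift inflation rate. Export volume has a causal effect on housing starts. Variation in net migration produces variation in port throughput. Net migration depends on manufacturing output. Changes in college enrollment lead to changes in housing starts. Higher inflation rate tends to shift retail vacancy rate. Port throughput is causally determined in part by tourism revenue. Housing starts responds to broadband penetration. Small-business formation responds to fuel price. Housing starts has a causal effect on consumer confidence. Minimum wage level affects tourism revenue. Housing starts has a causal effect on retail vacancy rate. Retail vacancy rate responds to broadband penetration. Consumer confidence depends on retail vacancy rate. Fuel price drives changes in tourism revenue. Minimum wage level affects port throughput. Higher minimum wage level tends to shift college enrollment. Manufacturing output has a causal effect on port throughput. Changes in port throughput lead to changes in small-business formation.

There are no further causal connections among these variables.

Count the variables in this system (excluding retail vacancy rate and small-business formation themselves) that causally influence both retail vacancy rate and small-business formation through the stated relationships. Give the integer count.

1

The common causes are: minimum wage level (to retail vacancy rate via minimum wage level → college enrollment → housing starts → retail vacancy rate; to small-business formation via minimum wage level → port throughput → small-business formation).
Every other variable lacks a causal path to at least one of retail vacancy rate and small-business formation.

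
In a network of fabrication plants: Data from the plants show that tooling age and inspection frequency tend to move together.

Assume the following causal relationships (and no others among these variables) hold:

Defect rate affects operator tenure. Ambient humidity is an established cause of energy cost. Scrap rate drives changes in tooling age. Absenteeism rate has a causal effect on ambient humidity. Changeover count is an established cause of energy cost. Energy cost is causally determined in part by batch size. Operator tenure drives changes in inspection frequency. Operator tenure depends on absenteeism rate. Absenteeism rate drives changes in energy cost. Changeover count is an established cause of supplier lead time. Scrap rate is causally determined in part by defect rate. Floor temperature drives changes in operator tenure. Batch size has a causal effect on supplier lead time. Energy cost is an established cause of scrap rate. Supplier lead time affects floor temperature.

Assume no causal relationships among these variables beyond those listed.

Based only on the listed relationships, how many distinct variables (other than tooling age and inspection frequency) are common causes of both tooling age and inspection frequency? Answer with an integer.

4

The common causes are: absenteeism rate (to tooling age via absenteeism rate → energy cost → scrap rate → tooling age; to inspection frequency via absenteeism rate → operator tenure → inspection frequency); batch size (to tooling age via batch size → energy cost → scrap rate → tooling age; to inspection frequency via batch size → supplier lead time → floor temperature → operator tenure → inspection frequency); changeover count (to tooling age via changeover count → energy cost → scrap rate → tooling age; to inspection frequency via changeover count → supplier lead time → floor temperature → operator tenure → inspection frequency); defect rate (to tooling age via defect rate → scrap rate → tooling age; to inspection frequency via defect rate → operator tenure → inspection frequency).
Every other variable lacks a causal path to at least one of tooling age and inspection frequency.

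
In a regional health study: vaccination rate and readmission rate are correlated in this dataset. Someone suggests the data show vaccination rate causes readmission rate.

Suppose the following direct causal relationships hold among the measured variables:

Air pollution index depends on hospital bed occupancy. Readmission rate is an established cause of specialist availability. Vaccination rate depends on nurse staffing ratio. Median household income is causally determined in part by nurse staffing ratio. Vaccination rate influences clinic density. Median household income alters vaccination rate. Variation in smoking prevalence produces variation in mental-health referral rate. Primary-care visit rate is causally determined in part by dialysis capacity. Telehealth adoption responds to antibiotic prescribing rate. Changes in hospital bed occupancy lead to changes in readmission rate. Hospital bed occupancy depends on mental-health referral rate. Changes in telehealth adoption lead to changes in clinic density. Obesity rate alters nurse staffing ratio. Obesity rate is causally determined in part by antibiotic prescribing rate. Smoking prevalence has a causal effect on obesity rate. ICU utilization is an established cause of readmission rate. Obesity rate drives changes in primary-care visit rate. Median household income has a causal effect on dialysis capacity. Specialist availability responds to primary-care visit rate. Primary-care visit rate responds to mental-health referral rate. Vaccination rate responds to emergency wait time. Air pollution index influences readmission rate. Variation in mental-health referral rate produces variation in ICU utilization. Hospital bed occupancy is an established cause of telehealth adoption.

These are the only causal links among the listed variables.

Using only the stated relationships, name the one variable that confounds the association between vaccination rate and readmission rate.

Smoking prevalence has a causal path to vaccination rate (smoking prevalence → obesity rate → nurse staffing ratio → vaccination rate) and a separate causal path to readmission rate (smoking prevalence → mental-health referral rate → hospital bed occupancy → readmission rate), so it is a common cause of both.
No stated relationship gives vaccination rate a causal route to readmission rate, so the correlation is explained by the shared upstream cause rather than a direct effect.

smoking prevalence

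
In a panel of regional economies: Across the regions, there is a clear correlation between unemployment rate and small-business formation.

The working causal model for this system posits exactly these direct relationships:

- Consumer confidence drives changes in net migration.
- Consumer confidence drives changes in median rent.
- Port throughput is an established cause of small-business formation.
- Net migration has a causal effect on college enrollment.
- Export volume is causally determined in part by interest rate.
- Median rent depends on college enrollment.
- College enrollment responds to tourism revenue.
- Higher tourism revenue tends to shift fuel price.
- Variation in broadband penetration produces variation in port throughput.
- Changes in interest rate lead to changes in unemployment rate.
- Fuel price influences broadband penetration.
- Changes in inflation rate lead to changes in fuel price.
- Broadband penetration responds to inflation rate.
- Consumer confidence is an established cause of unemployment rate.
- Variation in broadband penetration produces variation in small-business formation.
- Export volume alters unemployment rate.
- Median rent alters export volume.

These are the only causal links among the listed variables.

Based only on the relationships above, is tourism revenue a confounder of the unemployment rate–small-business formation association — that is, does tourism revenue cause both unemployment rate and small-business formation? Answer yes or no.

Tourism revenue has a causal path to unemployment rate (tourism revenue → college enrollment → median rent → export volume → unemployment rate) and to small-business formation (tourism revenue → fuel price → broadband penetration → small-business formation), so it is a common cause of both — a confounder.

yes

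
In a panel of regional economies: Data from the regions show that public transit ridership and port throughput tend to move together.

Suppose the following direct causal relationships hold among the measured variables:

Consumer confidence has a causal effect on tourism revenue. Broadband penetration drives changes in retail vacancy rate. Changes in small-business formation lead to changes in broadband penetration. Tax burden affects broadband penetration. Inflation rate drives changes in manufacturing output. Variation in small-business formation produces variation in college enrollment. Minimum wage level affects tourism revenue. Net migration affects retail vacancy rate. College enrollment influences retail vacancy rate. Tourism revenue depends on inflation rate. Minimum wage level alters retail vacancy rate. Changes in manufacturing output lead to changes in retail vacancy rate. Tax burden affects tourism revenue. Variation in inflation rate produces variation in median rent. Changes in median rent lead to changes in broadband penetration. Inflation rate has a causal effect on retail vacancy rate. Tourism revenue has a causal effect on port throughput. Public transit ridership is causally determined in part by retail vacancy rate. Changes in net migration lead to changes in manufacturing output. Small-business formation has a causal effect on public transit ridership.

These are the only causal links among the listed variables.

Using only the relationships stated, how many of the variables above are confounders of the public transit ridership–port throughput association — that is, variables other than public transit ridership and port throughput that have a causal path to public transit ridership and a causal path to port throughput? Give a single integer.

The common causes are: inflation rate (to public transit ridership via inflation rate → retail vacancy rate → public transit ridership; to port throughput via inflation rate → tourism revenue → port throughput); minimum wage level (to public transit ridership via minimum wage level → retail vacancy rate → public transit ridership; to port throughput via minimum wage level → tourism revenue → port throughput); tax burden (to public transit ridership via tax burden → broadband penetration → retail vacancy rate → public transit ridership; to port throughput via tax burden → tourism revenue → port throughput).
Every other variable lacks a causal path to at least one of public transit ridership and port throughput.

3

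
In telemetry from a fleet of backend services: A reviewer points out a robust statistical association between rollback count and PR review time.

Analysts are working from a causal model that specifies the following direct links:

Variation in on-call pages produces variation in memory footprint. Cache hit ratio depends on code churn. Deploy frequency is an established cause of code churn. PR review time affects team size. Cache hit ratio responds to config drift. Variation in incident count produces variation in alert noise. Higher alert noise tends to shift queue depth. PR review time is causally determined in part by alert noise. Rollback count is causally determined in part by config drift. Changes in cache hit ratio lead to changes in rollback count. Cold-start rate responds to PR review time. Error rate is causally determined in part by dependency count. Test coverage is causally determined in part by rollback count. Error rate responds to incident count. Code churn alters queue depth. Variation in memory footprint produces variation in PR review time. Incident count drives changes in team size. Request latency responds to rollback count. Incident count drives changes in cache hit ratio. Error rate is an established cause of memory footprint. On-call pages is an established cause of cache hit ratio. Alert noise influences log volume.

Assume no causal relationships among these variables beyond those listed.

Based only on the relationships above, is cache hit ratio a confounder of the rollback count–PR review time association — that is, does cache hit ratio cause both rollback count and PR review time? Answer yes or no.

Cache hit ratio has no stated causal path to PR review time. A confounder must cause both variables, so cache hit ratio does not qualify.

no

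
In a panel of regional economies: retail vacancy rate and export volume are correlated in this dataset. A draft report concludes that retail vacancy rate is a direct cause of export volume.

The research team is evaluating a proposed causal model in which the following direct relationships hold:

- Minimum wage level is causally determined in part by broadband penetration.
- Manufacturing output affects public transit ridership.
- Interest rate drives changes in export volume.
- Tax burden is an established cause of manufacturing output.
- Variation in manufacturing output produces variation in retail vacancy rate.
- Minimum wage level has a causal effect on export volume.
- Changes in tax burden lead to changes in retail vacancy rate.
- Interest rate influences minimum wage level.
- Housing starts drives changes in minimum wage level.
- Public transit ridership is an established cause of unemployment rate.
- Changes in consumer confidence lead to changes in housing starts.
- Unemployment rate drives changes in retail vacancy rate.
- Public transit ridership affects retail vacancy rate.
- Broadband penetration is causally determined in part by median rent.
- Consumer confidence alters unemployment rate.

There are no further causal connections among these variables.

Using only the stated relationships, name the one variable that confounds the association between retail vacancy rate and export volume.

consumer confidence

Consumer confidence has a causal path to retail vacancy rate (consumer confidence → unemployment rate → retail vacancy rate) and a separate causal path to export volume (consumer confidence → housing starts → minimum wage level → export volume), so it is a common cause of both.
No stated relationship gives retail vacancy rate a causal route to export volume, so the correlation is explained by the shared upstream cause rather than a direct effect.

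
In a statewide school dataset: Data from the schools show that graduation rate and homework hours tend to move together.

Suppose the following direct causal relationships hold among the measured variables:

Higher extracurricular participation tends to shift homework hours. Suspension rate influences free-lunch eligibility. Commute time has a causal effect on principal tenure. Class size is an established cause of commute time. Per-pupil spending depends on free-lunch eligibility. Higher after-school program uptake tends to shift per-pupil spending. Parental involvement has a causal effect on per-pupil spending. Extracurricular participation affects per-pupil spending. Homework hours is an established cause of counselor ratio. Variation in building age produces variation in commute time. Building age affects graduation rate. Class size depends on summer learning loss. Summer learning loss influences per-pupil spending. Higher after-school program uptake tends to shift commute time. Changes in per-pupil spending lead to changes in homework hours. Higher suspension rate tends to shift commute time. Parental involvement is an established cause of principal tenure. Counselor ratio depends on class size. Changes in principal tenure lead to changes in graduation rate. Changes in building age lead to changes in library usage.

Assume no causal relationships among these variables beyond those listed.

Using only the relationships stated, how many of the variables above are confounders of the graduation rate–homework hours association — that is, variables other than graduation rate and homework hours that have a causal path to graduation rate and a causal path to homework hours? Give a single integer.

The common causes are: after-school program uptake (to graduation rate via after-school program uptake → commute time → principal tenure → graduation rate; to homework hours via after-school program uptake → per-pupil spending → homework hours); parental involvement (to graduation rate via parental involvement → principal tenure → graduation rate; to homework hours via parental involvement → per-pupil spending → homework hours); summer learning loss (to graduation rate via summer learning loss → class size → commute time → principal tenure → graduation rate; to homework hours via summer learning loss → per-pupil spending → homework hours); suspension rate (to graduation rate via suspension rate → commute time → principal tenure → graduation rate; to homework hours via suspension rate → free-lunch eligibility → per-pupil spending → homework hours).
Every other variable lacks a causal path to at least one of graduation rate and homework hours.

4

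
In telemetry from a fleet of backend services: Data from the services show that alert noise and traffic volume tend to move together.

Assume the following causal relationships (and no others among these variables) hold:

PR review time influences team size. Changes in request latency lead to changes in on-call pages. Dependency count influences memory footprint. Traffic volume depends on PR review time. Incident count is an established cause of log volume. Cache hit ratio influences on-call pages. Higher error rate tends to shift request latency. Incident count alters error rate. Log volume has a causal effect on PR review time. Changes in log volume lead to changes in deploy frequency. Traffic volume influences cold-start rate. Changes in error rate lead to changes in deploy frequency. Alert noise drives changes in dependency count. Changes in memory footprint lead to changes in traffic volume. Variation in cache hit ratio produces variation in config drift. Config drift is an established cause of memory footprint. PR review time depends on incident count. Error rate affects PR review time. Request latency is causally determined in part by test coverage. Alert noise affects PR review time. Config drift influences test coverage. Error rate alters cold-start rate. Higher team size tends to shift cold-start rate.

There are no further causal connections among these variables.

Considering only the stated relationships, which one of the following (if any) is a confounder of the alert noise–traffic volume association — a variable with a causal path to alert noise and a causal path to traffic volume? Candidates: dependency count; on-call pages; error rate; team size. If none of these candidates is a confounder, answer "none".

None of the listed candidates has causal paths to both alert noise and traffic volume in the stated relationships, so none is a common cause.

none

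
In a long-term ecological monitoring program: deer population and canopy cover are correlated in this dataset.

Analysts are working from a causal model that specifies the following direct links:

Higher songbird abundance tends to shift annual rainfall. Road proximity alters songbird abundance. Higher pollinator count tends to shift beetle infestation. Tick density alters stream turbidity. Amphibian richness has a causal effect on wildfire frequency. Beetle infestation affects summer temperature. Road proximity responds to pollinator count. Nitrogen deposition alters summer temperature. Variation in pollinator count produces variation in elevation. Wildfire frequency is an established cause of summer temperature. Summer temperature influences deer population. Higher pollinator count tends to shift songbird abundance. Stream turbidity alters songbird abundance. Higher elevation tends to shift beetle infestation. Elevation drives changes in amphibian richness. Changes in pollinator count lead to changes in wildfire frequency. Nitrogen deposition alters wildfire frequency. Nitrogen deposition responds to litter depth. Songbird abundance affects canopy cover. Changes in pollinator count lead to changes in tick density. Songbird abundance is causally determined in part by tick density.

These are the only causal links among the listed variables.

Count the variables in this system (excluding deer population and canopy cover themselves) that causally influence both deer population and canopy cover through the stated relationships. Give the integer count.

The common causes are: pollinator count (to deer population via pollinator count → beetle infestation → summer temperature → deer population; to canopy cover via pollinator count → songbird abundance → canopy cover).
Every other variable lacks a causal path to at least one of deer population and canopy cover.

1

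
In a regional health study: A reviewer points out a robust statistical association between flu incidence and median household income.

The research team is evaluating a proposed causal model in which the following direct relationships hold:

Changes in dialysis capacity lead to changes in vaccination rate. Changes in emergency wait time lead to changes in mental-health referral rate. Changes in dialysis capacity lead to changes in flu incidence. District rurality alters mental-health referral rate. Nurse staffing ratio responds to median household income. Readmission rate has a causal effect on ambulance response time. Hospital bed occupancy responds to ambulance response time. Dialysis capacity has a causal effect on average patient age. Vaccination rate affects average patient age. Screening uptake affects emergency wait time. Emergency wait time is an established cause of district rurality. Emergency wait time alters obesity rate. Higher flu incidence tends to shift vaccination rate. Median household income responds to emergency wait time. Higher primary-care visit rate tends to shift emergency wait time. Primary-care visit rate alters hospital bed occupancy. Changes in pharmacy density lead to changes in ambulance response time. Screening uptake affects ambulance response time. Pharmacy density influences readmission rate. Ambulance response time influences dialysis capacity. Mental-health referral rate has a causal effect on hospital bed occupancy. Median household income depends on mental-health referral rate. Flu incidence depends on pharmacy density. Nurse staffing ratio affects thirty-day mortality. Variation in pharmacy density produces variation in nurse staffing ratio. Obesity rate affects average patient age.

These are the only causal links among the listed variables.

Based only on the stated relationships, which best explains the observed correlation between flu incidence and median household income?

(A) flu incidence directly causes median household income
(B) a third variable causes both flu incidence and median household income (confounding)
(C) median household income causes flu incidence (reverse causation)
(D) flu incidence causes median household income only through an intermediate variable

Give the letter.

B

Screening uptake causes flu incidence (screening uptake → ambulance response time → dialysis capacity → flu incidence) and median household income (screening uptake → emergency wait time → median household income) — a common cause creating the correlation.
There is no stated path from flu incidence to median household income or from median household income to flu incidence, so neither direct nor reverse causation applies.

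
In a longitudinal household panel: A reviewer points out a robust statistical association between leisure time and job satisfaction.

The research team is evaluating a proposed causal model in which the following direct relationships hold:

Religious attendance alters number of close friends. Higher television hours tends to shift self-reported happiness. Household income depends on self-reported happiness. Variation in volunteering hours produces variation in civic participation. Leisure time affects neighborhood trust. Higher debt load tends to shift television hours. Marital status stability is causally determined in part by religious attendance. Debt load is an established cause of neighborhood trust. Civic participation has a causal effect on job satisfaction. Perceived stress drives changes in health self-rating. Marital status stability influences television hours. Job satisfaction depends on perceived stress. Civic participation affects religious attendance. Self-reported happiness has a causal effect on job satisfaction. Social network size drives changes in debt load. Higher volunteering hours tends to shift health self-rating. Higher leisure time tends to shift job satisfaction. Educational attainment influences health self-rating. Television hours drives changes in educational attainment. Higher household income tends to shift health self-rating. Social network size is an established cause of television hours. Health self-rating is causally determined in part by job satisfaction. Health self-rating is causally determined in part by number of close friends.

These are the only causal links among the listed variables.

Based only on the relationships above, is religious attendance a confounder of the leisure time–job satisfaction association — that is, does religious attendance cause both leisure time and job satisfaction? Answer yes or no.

Religious attendance has no stated causal path to leisure time. A confounder must cause both variables, so religious attendance does not qualify.

no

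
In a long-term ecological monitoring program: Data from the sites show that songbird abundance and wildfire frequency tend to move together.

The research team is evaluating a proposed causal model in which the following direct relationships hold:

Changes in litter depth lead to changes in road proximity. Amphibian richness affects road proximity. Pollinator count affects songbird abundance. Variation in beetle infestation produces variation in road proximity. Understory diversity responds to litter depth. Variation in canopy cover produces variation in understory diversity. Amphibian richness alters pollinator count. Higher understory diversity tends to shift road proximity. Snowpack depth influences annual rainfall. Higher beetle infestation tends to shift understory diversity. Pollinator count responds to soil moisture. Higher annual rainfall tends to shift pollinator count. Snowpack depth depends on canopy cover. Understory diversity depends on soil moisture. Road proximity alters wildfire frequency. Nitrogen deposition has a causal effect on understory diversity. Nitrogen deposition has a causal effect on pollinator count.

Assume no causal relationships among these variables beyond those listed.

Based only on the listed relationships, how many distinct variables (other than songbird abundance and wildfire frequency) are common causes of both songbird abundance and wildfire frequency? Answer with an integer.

The common causes are: amphibian richness (to songbird abundance via amphibian richness → pollinator count → songbird abundance; to wildfire frequency via amphibian richness → road proximity → wildfire frequency); canopy cover (to songbird abundance via canopy cover → snowpack depth → annual rainfall → pollinator count → songbird abundance; to wildfire frequency via canopy cover → understory diversity → road proximity → wildfire frequency); nitrogen deposition (to songbird abundance via nitrogen deposition → pollinator count → songbird abundance; to wildfire frequency via nitrogen deposition → understory diversity → road proximity → wildfire frequency); soil moisture (to songbird abundance via soil moisture → pollinator count → songbird abundance; to wildfire frequency via soil moisture → understory diversity → road proximity → wildfire frequency).
Every other variable lacks a causal path to at least one of songbird abundance and wildfire frequency.

4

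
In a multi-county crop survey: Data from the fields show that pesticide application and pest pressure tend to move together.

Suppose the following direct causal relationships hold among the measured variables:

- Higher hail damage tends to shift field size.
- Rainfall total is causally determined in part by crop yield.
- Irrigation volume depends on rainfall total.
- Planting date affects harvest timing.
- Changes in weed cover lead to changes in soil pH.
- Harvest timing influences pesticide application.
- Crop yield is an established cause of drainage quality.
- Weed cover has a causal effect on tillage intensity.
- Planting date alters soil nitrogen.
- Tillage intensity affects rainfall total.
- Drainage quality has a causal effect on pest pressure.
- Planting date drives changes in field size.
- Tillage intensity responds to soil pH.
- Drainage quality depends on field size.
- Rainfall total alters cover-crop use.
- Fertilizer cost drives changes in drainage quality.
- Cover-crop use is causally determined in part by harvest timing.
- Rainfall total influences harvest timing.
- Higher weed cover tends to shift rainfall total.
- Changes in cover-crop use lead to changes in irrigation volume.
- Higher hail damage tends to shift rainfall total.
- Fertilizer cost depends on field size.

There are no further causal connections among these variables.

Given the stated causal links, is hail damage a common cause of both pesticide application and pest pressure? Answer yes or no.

yes

Hail damage has a causal path to pesticide application (hail damage → rainfall total → harvest timing → pesticide application) and to pest pressure (hail damage → field size → drainage quality → pest pressure), so it is a common cause of both — a confounder.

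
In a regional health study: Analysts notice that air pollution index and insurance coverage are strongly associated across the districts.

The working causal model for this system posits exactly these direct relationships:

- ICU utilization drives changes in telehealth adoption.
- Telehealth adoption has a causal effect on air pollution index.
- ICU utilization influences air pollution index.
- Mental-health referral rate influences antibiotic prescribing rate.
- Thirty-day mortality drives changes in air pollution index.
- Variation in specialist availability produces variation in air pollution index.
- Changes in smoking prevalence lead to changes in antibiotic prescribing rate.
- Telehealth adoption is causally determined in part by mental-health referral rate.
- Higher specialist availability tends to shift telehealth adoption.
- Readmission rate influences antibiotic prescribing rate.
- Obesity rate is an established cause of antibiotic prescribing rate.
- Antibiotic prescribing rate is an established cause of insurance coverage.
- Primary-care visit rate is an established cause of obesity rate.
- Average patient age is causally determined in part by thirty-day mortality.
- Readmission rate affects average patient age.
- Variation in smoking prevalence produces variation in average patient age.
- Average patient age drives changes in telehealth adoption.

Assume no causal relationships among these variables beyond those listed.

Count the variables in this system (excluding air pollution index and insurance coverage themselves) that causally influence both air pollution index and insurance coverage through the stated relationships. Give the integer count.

3

The common causes are: mental-health referral rate (to air pollution index via mental-health referral rate → telehealth adoption → air pollution index; to insurance coverage via mental-health referral rate → antibiotic prescribing rate → insurance coverage); readmission rate (to air pollution index via readmission rate → average patient age → telehealth adoption → air pollution index; to insurance coverage via readmission rate → antibiotic prescribing rate → insurance coverage); smoking prevalence (to air pollution index via smoking prevalence → average patient age → telehealth adoption → air pollution index; to insurance coverage via smoking prevalence → antibiotic prescribing rate → insurance coverage).
Every other variable lacks a causal path to at least one of air pollution index and insurance coverage.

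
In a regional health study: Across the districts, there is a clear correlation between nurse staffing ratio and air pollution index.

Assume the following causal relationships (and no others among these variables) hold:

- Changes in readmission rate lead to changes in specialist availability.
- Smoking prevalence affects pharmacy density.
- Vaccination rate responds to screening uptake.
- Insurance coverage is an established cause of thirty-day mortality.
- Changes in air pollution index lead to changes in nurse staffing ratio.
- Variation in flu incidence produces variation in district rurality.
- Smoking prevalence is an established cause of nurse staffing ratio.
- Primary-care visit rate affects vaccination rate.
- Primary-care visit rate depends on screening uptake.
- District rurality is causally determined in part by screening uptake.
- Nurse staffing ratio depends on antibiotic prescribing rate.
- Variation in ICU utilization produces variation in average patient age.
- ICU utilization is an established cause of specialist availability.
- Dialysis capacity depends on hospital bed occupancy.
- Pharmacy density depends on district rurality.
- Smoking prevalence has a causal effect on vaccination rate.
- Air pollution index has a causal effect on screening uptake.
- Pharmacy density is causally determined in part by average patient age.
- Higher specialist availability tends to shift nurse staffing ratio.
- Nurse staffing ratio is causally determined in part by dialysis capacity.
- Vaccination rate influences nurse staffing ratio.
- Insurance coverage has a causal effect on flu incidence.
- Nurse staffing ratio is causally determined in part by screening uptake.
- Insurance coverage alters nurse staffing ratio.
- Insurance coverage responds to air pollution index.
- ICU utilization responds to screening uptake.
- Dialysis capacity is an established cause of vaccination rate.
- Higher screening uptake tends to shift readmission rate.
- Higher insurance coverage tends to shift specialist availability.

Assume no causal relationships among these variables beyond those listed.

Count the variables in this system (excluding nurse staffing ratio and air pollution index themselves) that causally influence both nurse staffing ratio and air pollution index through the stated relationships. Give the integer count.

0

No listed variable has a causal path to both nurse staffing ratio and air pollution index, so there are no common causes.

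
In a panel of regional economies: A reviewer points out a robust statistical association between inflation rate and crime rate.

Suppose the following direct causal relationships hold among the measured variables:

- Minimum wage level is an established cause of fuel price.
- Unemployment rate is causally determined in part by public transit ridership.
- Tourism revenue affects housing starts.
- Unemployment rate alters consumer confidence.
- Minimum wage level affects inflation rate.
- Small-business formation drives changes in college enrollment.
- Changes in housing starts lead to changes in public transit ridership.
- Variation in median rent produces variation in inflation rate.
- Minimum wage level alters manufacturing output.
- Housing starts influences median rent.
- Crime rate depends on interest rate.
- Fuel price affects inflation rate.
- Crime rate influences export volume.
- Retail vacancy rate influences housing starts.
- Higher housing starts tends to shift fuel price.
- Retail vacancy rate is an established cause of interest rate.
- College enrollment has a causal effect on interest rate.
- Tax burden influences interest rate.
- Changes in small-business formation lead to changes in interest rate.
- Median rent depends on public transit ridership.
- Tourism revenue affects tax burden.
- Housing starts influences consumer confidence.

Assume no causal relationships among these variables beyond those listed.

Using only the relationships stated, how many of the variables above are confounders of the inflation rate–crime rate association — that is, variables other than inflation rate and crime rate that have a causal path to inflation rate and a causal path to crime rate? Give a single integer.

The common causes are: retail vacancy rate (to inflation rate via retail vacancy rate → housing starts → median rent → inflation rate; to crime rate via retail vacancy rate → interest rate → crime rate); tourism revenue (to inflation rate via tourism revenue → housing starts → median rent → inflation rate; to crime rate via tourism revenue → tax burden → interest rate → crime rate).
Every other variable lacks a causal path to at least one of inflation rate and crime rate.

2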